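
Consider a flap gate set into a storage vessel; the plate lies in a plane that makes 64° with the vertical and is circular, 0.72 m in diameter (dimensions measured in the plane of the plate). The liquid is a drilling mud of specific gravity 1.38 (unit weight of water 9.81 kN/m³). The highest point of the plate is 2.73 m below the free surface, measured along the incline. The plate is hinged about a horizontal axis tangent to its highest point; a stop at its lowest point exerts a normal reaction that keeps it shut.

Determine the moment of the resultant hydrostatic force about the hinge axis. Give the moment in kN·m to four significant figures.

γ = 1.38 × 9.81 = 13.5378 kN/m³.
The plate makes 64° with the vertical, i.e. θ = 90° − 64° = 26° to the horizontal. Measuring y along the incline from the free-surface line, vertical depth h = y·sinθ with sinθ = 0.438371.
The centroid is at the centre, 0.36 m below the top of the plate, so y_c = 2.73 + 0.36 = 3.09 m and h_c = 3.09 × 0.438371 = 1.35457 m.
A = π(0.36)² = 0.40715 m².
Resultant F = γ·h_c·A = 13.5378 × 1.35457 × 0.40715 = 7.46628 kN.
I_c = πr⁴/4 = π × 0.36⁴/4 = 0.0131917 m⁴.
Centre of pressure: y_p = y_c + I_c/(y_c·A) = 3.09 + 0.0131917/(3.09 × 0.40715) = 3.09 + 0.0104855 = 3.10049 m along the plane.
The resultant acts 0.36 + 0.0104855 = 0.370485 m (along the plate) below the hinge at the top edge, so the moment about the hinge is M = F × 0.370485 = 7.46628 × 0.370485 = 2.76614 kN·m.

M ≈ 2.766 kN·m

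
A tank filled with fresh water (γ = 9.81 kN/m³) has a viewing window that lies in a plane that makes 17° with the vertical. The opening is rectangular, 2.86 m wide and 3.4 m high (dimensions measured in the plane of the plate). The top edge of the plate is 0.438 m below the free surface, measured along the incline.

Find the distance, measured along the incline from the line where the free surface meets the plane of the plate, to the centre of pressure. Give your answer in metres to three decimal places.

y_p = 2.589 m

γ = 9.81 kN/m³.
The plate makes 17° with the vertical, i.e. θ = 90° − 17° = 73° to the horizontal. Measuring y along the incline from the free-surface line, vertical depth h = y·sinθ with sinθ = 0.956305.
The centroid lies 3.4/2 = 1.7 m below the top edge, so y_c = 0.438 + 1.7 = 2.138 m and h_c = 2.138 × 0.956305 = 2.04458 m.
A = 2.86 × 3.4 = 9.724 m².
Resultant F = γ·h_c·A = 9.81 × 2.04458 × 9.724 = 195.037 kN.
I_c = b·h³/12 = 2.86 × 3.4³/12 = 9.36745 m⁴.
Centre of pressure: y_p = y_c + I_c/(y_c·A) = 2.138 + 9.36745/(2.138 × 9.724) = 2.138 + 0.450577 = 2.58858 m along the plane.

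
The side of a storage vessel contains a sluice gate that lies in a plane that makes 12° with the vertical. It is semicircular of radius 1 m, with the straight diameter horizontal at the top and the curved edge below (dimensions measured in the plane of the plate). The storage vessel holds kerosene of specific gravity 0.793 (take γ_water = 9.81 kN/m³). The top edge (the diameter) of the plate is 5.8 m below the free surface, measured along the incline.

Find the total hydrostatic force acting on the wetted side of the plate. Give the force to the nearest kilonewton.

F ≈ 74 kN

γ = 0.793 × 9.81 = 7.77933 kN/m³.
The plate makes 12° with the vertical, i.e. θ = 90° − 12° = 78° to the horizontal. Measuring y along the incline from the free-surface line, vertical depth h = y·sinθ with sinθ = 0.978148.
The centroid of a semicircle lies 4r/(3π) = 0.424413 m from the diameter, here below the top edge, so y_c = 5.8 + 0.424413 = 6.22441 m and h_c = 6.22441 × 0.978148 = 6.08839 m.
A = πr²/2 = π × 1²/2 = 1.5708 m².
Resultant F = γ·h_c·A = 7.77933 × 6.08839 × 1.5708 = 74.3987 kN.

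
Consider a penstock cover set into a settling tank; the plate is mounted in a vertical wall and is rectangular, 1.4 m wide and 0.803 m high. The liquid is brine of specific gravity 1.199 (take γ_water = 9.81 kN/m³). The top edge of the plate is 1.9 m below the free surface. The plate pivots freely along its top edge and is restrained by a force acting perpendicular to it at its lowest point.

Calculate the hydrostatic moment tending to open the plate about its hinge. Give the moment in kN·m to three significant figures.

γ = 1.199 × 9.81 = 11.76219 kN/m³.
The centroid lies 0.803/2 = 0.4015 m below the top edge, so the centroid depth is h_c = 1.9 + 0.4015 = 2.3015 m.
A = 1.4 × 0.803 = 1.1242 m².
Resultant F = γ·h_c·A = 11.76219 × 2.3015 × 1.1242 = 30.4329 kN.
I_c = b·h³/12 = 1.4 × 0.803³/12 = 0.0604079 m⁴.
Centre of pressure: y_p = y_c + I_c/(y_c·A) = 2.3015 + 0.0604079/(2.3015 × 1.1242) = 2.3015 + 0.0233474 = 2.32485 m along the plane.
The resultant acts 0.4015 + 0.0233474 = 0.424847 m (along the plate) below the hinge at the top edge, so the moment about the hinge is M = F × 0.424847 = 30.4329 × 0.424847 = 12.9293 kN·m.

M ≈ 12.9 kN·m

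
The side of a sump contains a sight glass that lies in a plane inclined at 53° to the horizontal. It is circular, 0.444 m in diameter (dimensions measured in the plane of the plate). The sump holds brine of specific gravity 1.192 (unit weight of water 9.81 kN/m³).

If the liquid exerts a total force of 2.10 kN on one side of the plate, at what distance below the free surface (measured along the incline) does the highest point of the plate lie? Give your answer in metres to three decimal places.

y_top ≈ 1.230 m

γ = 1.192 × 9.81 = 11.69352 kN/m³.
A = π(0.222)² = 0.15483 m².
From F = γ·h_c·A, the centroid depth is h_c = 2.10/(11.69352 × 0.15483) = 1.1599 m.
Let θ = 53° be the plate's angle to the horizontal; measure y along the incline from where the plane meets the free surface. Vertical depth h = y·sinθ with sinθ = 0.798636.
Along the incline, y_c = h_c/sinθ = 1.1599/0.798636 = 1.45235 m.
The centroid is at the centre, 0.222 m below the top of the plate, so the highest point sits at y_top = 1.45235 − 0.222 = 1.23035 m along the incline.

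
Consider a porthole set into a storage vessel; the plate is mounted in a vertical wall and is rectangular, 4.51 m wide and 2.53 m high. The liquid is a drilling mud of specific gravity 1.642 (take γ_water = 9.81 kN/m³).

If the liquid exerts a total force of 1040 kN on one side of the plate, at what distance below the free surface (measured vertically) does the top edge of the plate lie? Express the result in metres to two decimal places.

γ = 1.642 × 9.81 = 16.10802 kN/m³.
A = 4.51 × 2.53 = 11.4103 m².
From F = γ·h_c·A, the centroid depth is h_c = 1040/(16.10802 × 11.4103) = 5.65841 m.
The centroid lies 2.53/2 = 1.265 m below the top edge, so the top edge sits at h_top = 5.65841 − 1.265 = 4.39341 m below the surface.

d_top ≈ 4.39 m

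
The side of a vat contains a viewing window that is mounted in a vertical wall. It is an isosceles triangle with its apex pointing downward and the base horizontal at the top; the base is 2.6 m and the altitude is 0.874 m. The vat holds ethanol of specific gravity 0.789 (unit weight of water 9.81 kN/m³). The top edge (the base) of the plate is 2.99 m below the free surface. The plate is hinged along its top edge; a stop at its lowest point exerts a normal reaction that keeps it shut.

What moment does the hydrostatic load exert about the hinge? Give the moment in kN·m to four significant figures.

γ = 0.789 × 9.81 = 7.74009 kN/m³.
With the apex down, the centroid sits h/3 = 0.874/3 = 0.291333 m below the base (the top edge), so the centroid depth is h_c = 2.99 + 0.291333 = 3.28133 m.
A = ½ × 2.6 × 0.874 = 1.1362 m².
Resultant F = γ·h_c·A = 7.74009 × 3.28133 × 1.1362 = 28.857 kN.
I_c = b·h³/36 = 2.6 × 0.874³/36 = 0.0482176 m⁴.
Centre of pressure: y_p = y_c + I_c/(y_c·A) = 3.28133 + 0.0482176/(3.28133 × 1.1362) = 3.28133 + 0.012933 = 3.29426 m along the plane.
The resultant acts 0.291333 + 0.012933 = 0.304266 m (along the plate) below the hinge at the top edge, so the moment about the hinge is M = F × 0.304266 = 28.857 × 0.304266 = 8.7802 kN·m.

M ≈ 8.780 kN·m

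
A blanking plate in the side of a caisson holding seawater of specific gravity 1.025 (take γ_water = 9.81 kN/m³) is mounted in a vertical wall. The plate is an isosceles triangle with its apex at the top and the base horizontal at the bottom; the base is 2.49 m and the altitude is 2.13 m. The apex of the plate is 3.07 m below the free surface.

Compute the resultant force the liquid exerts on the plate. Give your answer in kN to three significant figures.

γ = 1.025 × 9.81 = 10.05525 kN/m³.
With the apex up, the centroid sits 2h/3 = 2 × 2.13/3 = 1.42 m below the apex, so the centroid depth is h_c = 3.07 + 1.42 = 4.49 m.
A = ½ × 2.49 × 2.13 = 2.65185 m².
Resultant F = γ·h_c·A = 10.05525 × 4.49 × 2.65185 = 119.726 kN.

F ≈ 120 kN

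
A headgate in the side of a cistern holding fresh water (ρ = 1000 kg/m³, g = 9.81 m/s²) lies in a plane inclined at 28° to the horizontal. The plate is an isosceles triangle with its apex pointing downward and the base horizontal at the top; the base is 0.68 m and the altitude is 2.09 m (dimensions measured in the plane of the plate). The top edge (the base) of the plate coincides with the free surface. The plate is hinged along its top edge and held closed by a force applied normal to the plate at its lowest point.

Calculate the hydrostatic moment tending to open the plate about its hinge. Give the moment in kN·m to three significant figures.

M ≈ 2.38 kN·m

γ = ρg = 1000 × 9.81 = 9810 N/m³ = 9.81 kN/m³.
Let θ = 28° be the plate's angle to the horizontal; measure y along the incline from where the plane meets the free surface. Vertical depth h = y·sinθ with sinθ = 0.469472.
With the apex down, the centroid sits h/3 = 2.09/3 = 0.696667 m below the base (the top edge), so y_c = 0.696667 m and h_c = 0.696667 × 0.469472 = 0.327066 m.
A = ½ × 0.68 × 2.09 = 0.7106 m².
Resultant F = γ·h_c·A = 9.81 × 0.327066 × 0.7106 = 2.27997 kN.
I_c = b·h³/36 = 0.68 × 2.09³/36 = 0.172443 m⁴.
Centre of pressure: y_p = y_c + I_c/(y_c·A) = 0.696667 + 0.172443/(0.696667 × 0.7106) = 0.696667 + 0.348333 = 1.045 m along the plane.
The resultant acts 0.696667 + 0.348333 = 1.045 m (along the plate) below the hinge at the top edge, so the moment about the hinge is M = F × 1.045 = 2.27997 × 1.045 = 2.38257 kN·m.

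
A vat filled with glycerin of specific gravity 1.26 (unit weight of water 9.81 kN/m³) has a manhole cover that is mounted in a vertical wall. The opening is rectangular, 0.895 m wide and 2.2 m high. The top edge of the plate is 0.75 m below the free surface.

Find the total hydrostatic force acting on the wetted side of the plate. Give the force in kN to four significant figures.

F ≈ 45.03 kN

γ = 1.26 × 9.81 = 12.3606 kN/m³.
The centroid lies 2.2/2 = 1.1 m below the top edge, so the centroid depth is h_c = 0.75 + 1.1 = 1.85 m.
A = 0.895 × 2.2 = 1.969 m².
Resultant F = γ·h_c·A = 12.3606 × 1.85 × 1.969 = 45.0253 kN.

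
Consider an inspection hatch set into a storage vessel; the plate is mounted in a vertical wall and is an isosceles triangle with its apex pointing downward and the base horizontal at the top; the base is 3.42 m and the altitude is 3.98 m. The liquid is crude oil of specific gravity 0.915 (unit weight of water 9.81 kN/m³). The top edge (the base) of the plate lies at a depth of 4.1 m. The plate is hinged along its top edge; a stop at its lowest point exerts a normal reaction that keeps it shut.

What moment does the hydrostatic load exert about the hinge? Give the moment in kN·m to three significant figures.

γ = 0.915 × 9.81 = 8.97615 kN/m³.
With the apex down, the centroid sits h/3 = 3.98/3 = 1.32667 m below the base (the top edge), so the centroid depth is h_c = 4.1 + 1.32667 = 5.42667 m.
A = ½ × 3.42 × 3.98 = 6.8058 m².
Resultant F = γ·h_c·A = 8.97615 × 5.42667 × 6.8058 = 331.515 kN.
I_c = b·h³/36 = 3.42 × 3.98³/36 = 5.98926 m⁴.
Centre of pressure: y_p = y_c + I_c/(y_c·A) = 5.42667 + 5.98926/(5.42667 × 6.8058) = 5.42667 + 0.162166 = 5.58884 m along the plane.
The resultant acts 1.32667 + 0.162166 = 1.48884 m (along the plate) below the hinge at the top edge, so the moment about the hinge is M = F × 1.48884 = 331.515 × 1.48884 = 493.573 kN·m.

M ≈ 494 kN·m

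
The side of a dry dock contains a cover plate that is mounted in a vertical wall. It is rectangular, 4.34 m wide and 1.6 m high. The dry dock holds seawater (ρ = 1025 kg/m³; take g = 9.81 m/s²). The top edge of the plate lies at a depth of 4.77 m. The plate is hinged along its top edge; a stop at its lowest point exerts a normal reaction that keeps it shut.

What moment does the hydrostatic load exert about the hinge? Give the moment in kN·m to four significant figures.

M ≈ 326.0 kN·m

γ = ρg = 1025 × 9.81 / 1000 = 10.05525 kN/m³.
The centroid lies 1.6/2 = 0.8 m below the top edge, so the centroid depth is h_c = 4.77 + 0.8 = 5.57 m.
A = 4.34 × 1.6 = 6.944 m².
Resultant F = γ·h_c·A = 10.05525 × 5.57 × 6.944 = 388.918 kN.
I_c = b·h³/12 = 4.34 × 1.6³/12 = 1.48139 m⁴.
Centre of pressure: y_p = y_c + I_c/(y_c·A) = 5.57 + 1.48139/(5.57 × 6.944) = 5.57 + 0.0383005 = 5.6083 m along the plane.
The resultant acts 0.8 + 0.0383005 = 0.838301 m (along the plate) below the hinge at the top edge, so the moment about the hinge is M = F × 0.838301 = 388.918 × 0.838301 = 326.03 kN·m.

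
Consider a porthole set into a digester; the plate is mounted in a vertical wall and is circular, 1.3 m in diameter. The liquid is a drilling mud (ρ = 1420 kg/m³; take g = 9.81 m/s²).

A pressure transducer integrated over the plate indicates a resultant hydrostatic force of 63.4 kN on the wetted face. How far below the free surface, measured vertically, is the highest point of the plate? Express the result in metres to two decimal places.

d_top ≈ 2.78 m

γ = ρg = 1420 × 9.81 / 1000 = 13.9302 kN/m³.
A = π(0.65)² = 1.32732 m².
From F = γ·h_c·A, the centroid depth is h_c = 63.4/(13.9302 × 1.32732) = 3.42891 m.
The centroid is at the centre, 0.65 m below the top of the plate, so the highest point sits at h_top = 3.42891 − 0.65 = 2.77891 m below the surface.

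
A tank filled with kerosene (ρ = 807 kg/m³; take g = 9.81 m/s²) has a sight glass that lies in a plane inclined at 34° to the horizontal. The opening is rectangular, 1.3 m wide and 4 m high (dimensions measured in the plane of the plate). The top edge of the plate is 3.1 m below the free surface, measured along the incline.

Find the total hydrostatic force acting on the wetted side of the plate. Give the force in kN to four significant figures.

F ≈ 117.4 kN

γ = ρg = 807 × 9.81 / 1000 = 7.91667 kN/m³.
Let θ = 34° be the plate's angle to the horizontal; measure y along the incline from where the plane meets the free surface. Vertical depth h = y·sinθ with sinθ = 0.559193.
The centroid lies 4/2 = 2 m below the top edge, so y_c = 3.1 + 2 = 5.1 m and h_c = 5.1 × 0.559193 = 2.85188 m.
A = 1.3 × 4 = 5.2 m².
Resultant F = γ·h_c·A = 7.91667 × 2.85188 × 5.2 = 117.402 kN.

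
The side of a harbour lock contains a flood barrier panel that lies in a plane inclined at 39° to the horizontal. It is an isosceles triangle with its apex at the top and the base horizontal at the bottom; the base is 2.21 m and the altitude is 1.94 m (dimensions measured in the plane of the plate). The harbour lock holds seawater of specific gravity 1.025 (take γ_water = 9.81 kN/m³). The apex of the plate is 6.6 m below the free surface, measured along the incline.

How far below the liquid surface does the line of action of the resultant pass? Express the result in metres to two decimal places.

h_p = 4.98 m

γ = 1.025 × 9.81 = 10.05525 kN/m³.
Let θ = 39° be the plate's angle to the horizontal; measure y along the incline from where the plane meets the free surface. Vertical depth h = y·sinθ with sinθ = 0.629320.
With the apex up, the centroid sits 2h/3 = 2 × 1.94/3 = 1.29333 m below the apex, so y_c = 6.6 + 1.29333 = 7.89333 m and h_c = 7.89333 × 0.629320 = 4.96743 m.
A = ½ × 2.21 × 1.94 = 2.1437 m².
Resultant F = γ·h_c·A = 10.05525 × 4.96743 × 2.1437 = 107.075 kN.
I_c = b·h³/36 = 2.21 × 1.94³/36 = 0.448224 m⁴.
Centre of pressure: y_p = y_c + I_c/(y_c·A) = 7.89333 + 0.448224/(7.89333 × 2.1437) = 7.89333 + 0.0264893 = 7.91982 m along the plane.
Vertically, h_p = y_p·sinθ = 7.91982 × 0.629320 = 4.9841 m.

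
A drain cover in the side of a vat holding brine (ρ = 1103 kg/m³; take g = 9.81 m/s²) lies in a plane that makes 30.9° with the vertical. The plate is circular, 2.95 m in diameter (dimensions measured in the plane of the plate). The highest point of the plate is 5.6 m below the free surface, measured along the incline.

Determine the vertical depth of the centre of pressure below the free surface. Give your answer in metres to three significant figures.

γ = ρg = 1103 × 9.81 / 1000 = 10.82043 kN/m³.
The plate makes 30.9° with the vertical, i.e. θ = 90° − 30.9° = 59.1° to the horizontal. Measuring y along the incline from the free-surface line, vertical depth h = y·sinθ with sinθ = 0.858065.
The centroid is at the centre, 1.475 m below the top of the plate, so y_c = 5.6 + 1.475 = 7.075 m and h_c = 7.075 × 0.858065 = 6.07081 m.
A = π(1.475)² = 6.83493 m².
Resultant F = γ·h_c·A = 10.82043 × 6.07081 × 6.83493 = 448.978 kN.
I_c = πr⁴/4 = π × 1.475⁴/4 = 3.71756 m⁴.
Centre of pressure: y_p = y_c + I_c/(y_c·A) = 7.075 + 3.71756/(7.075 × 6.83493) = 7.075 + 0.0768772 = 7.15188 m along the plane.
Vertically, h_p = y_p·sinθ = 7.15188 × 0.858065 = 6.13678 m.

h_p = 6.14 m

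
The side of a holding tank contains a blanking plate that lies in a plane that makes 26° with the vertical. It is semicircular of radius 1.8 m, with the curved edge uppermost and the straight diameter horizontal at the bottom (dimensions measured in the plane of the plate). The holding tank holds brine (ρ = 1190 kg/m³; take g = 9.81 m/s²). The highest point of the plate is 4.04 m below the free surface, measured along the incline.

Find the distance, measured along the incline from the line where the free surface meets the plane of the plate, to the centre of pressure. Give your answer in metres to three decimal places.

y_p = 5.121 m

γ = ρg = 1190 × 9.81 / 1000 = 11.6739 kN/m³.
The plate makes 26° with the vertical, i.e. θ = 90° − 26° = 64° to the horizontal. Measuring y along the incline from the free-surface line, vertical depth h = y·sinθ with sinθ = 0.898794.
The centroid lies 4r/(3π) = 0.763944 m above the diameter, so r − 4r/(3π) = 1.8 − 0.763944 = 1.03606 m below the topmost point, so y_c = 4.04 + 1.03606 = 5.07606 m and h_c = 5.07606 × 0.898794 = 4.56233 m.
A = πr²/2 = π × 1.8²/2 = 5.08938 m².
Resultant F = γ·h_c·A = 11.6739 × 4.56233 × 5.08938 = 271.061 kN.
I_c = (π/8 − 8/(9π))·r⁴ = 0.109757 × 1.8⁴ = 1.15219 m⁴.
Centre of pressure: y_p = y_c + I_c/(y_c·A) = 5.07606 + 1.15219/(5.07606 × 5.08938) = 5.07606 + 0.0445998 = 5.12066 m along the plane.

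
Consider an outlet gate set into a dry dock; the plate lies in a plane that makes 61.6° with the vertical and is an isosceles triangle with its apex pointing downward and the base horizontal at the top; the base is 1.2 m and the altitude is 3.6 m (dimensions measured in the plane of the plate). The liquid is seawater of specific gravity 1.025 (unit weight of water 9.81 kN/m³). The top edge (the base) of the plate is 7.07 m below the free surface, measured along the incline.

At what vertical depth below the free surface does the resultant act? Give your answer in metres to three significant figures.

γ = 1.025 × 9.81 = 10.05525 kN/m³.
The plate makes 61.6° with the vertical, i.e. θ = 90° − 61.6° = 28.4° to the horizontal. Measuring y along the incline from the free-surface line, vertical depth h = y·sinθ with sinθ = 0.475624.
With the apex down, the centroid sits h/3 = 3.6/3 = 1.2 m below the base (the top edge), so y_c = 7.07 + 1.2 = 8.27 m and h_c = 8.27 × 0.475624 = 3.93341 m.
A = ½ × 1.2 × 3.6 = 2.16 m².
Resultant F = γ·h_c·A = 10.05525 × 3.93341 × 2.16 = 85.4311 kN.
I_c = b·h³/36 = 1.2 × 3.6³/36 = 1.5552 m⁴.
Centre of pressure: y_p = y_c + I_c/(y_c·A) = 8.27 + 1.5552/(8.27 × 2.16) = 8.27 + 0.0870617 = 8.35706 m along the plane.
Vertically, h_p = y_p·sinθ = 8.35706 × 0.475624 = 3.97482 m.

h_p = 3.97 m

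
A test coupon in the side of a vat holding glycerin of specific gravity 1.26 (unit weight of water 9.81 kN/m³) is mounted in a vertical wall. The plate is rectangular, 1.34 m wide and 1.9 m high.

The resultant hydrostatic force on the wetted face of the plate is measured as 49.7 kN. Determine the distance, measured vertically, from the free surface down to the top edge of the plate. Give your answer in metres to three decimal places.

d_top ≈ 0.629 m

γ = 1.26 × 9.81 = 12.3606 kN/m³.
A = 1.34 × 1.9 = 2.546 m².
From F = γ·h_c·A, the centroid depth is h_c = 49.7/(12.3606 × 2.546) = 1.57928 m.
The centroid lies 1.9/2 = 0.95 m below the top edge, so the top edge sits at h_top = 1.57928 − 0.95 = 0.62928 m below the surface.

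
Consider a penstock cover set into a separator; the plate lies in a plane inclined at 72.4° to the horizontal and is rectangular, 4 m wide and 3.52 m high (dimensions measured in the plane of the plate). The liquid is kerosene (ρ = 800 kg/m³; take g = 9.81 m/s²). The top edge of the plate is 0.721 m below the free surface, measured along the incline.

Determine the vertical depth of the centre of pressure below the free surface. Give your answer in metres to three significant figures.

h_p = 2.76 m

γ = ρg = 800 × 9.81 / 1000 = 7.848 kN/m³.
Let θ = 72.4° be the plate's angle to the horizontal; measure y along the incline from where the plane meets the free surface. Vertical depth h = y·sinθ with sinθ = 0.953191.
The centroid lies 3.52/2 = 1.76 m below the top edge, so y_c = 0.721 + 1.76 = 2.481 m and h_c = 2.481 × 0.953191 = 2.36487 m.
A = 4 × 3.52 = 14.08 m².
Resultant F = γ·h_c·A = 7.848 × 2.36487 × 14.08 = 261.318 kN.
I_c = b·h³/12 = 4 × 3.52³/12 = 14.5381 m⁴.
Centre of pressure: y_p = y_c + I_c/(y_c·A) = 2.481 + 14.5381/(2.481 × 14.08) = 2.481 + 0.416177 = 2.89718 m along the plane.
Vertically, h_p = y_p·sinθ = 2.89718 × 0.953191 = 2.76157 m.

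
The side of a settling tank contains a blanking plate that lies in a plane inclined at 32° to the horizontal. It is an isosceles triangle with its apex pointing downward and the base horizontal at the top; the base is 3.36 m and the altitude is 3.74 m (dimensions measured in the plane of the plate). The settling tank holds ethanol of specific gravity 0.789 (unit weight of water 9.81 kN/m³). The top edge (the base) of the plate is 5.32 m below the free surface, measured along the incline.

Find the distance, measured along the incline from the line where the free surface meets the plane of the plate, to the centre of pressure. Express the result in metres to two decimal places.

y_p = 6.69 m

γ = 0.789 × 9.81 = 7.74009 kN/m³.
Let θ = 32° be the plate's angle to the horizontal; measure y along the incline from where the plane meets the free surface. Vertical depth h = y·sinθ with sinθ = 0.529919.
With the apex down, the centroid sits h/3 = 3.74/3 = 1.24667 m below the base (the top edge), so y_c = 5.32 + 1.24667 = 6.56667 m and h_c = 6.56667 × 0.529919 = 3.4798 m.
A = ½ × 3.36 × 3.74 = 6.2832 m².
Resultant F = γ·h_c·A = 7.74009 × 3.4798 × 6.2832 = 169.231 kN.
I_c = b·h³/36 = 3.36 × 3.74³/36 = 4.8826 m⁴.
Centre of pressure: y_p = y_c + I_c/(y_c·A) = 6.56667 + 4.8826/(6.56667 × 6.2832) = 6.56667 + 0.118338 = 6.68501 m along the plane.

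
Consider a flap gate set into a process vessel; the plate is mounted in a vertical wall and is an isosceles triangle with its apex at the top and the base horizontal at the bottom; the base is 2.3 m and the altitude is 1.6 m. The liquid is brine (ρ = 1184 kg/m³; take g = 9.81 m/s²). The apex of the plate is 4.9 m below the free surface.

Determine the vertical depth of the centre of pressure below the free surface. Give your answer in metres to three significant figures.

γ = ρg = 1184 × 9.81 / 1000 = 11.61504 kN/m³.
With the apex up, the centroid sits 2h/3 = 2 × 1.6/3 = 1.06667 m below the apex, so the centroid depth is h_c = 4.9 + 1.06667 = 5.96667 m.
A = ½ × 2.3 × 1.6 = 1.84 m².
Resultant F = γ·h_c·A = 11.61504 × 5.96667 × 1.84 = 127.518 kN.
I_c = b·h³/36 = 2.3 × 1.6³/36 = 0.261689 m⁴.
Centre of pressure: y_p = y_c + I_c/(y_c·A) = 5.96667 + 0.261689/(5.96667 × 1.84) = 5.96667 + 0.0238361 = 5.99051 m along the plane.

h_p = 5.99 m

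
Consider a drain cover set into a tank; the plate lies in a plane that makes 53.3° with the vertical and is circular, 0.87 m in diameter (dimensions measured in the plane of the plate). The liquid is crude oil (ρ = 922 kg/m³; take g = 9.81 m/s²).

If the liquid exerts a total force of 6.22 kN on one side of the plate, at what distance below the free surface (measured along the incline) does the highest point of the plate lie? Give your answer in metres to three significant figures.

γ = ρg = 922 × 9.81 / 1000 = 9.04482 kN/m³.
A = π(0.435)² = 0.594468 m².
From F = γ·h_c·A, the centroid depth is h_c = 6.22/(9.04482 × 0.594468) = 1.15681 m.
The plate makes 53.3° with the vertical, i.e. θ = 90° − 53.3° = 36.7° to the horizontal. Measuring y along the incline from the free-surface line, vertical depth h = y·sinθ with sinθ = 0.597625.
Along the incline, y_c = h_c/sinθ = 1.15681/0.597625 = 1.93568 m.
The centroid is at the centre, 0.435 m below the top of the plate, so the highest point sits at y_top = 1.93568 − 0.435 = 1.50068 m along the incline.

y_top ≈ 1.50 m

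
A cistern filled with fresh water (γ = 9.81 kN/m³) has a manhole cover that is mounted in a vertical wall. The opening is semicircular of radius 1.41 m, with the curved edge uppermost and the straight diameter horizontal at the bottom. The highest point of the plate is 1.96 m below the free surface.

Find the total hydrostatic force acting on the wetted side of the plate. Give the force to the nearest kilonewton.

F ≈ 85 kN

γ = 9.81 kN/m³.
The centroid lies 4r/(3π) = 0.598423 m above the diameter, so r − 4r/(3π) = 1.41 − 0.598423 = 0.811577 m below the topmost point, so the centroid depth is h_c = 1.96 + 0.811577 = 2.77158 m.
A = πr²/2 = π × 1.41²/2 = 3.1229 m².
Resultant F = γ·h_c·A = 9.81 × 2.77158 × 3.1229 = 84.9092 kN.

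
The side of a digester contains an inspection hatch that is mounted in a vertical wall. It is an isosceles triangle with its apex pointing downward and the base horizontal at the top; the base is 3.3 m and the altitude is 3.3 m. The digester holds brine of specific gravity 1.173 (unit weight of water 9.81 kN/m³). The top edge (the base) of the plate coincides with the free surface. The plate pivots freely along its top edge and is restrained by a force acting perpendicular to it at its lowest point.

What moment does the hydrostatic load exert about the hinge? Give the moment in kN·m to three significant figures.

γ = 1.173 × 9.81 = 11.50713 kN/m³.
With the apex down, the centroid sits h/3 = 3.3/3 = 1.1 m below the base (the top edge), so the centroid depth is h_c = 1.1 m.
A = ½ × 3.3 × 3.3 = 5.445 m².
Resultant F = γ·h_c·A = 11.50713 × 1.1 × 5.445 = 68.922 kN.
I_c = b·h³/36 = 3.3 × 3.3³/36 = 3.29422 m⁴.
Centre of pressure: y_p = y_c + I_c/(y_c·A) = 1.1 + 3.29422/(1.1 × 5.445) = 1.1 + 0.549999 = 1.65 m along the plane.
The resultant acts 1.1 + 0.549999 = 1.65 m (along the plate) below the hinge at the top edge, so the moment about the hinge is M = F × 1.65 = 68.922 × 1.65 = 113.721 kN·m.

M ≈ 114 kN·m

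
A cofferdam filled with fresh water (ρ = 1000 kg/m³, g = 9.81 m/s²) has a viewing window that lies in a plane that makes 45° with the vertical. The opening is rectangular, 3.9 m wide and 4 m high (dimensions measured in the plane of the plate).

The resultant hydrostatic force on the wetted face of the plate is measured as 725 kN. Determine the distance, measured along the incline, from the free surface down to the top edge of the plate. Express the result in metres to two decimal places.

γ = ρg = 1000 × 9.81 = 9810 N/m³ = 9.81 kN/m³.
A = 3.9 × 4 = 15.6 m².
From F = γ·h_c·A, the centroid depth is h_c = 725/(9.81 × 15.6) = 4.73745 m.
The plate makes 45° with the vertical, i.e. θ = 90° − 45° = 45° to the horizontal. Measuring y along the incline from the free-surface line, vertical depth h = y·sinθ with sinθ = 0.707107.
Along the incline, y_c = h_c/sinθ = 4.73745/0.707107 = 6.69976 m.
The centroid lies 4/2 = 2 m below the top edge, so the top edge sits at y_top = 6.69976 − 2 = 4.69976 m along the incline.

y_top ≈ 4.70 m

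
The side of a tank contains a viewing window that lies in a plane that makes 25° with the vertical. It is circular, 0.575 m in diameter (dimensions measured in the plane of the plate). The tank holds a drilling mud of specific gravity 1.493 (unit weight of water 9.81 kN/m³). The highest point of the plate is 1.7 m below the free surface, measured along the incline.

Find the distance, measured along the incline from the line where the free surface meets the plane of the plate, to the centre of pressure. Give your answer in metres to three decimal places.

y_p = 1.998 m

γ = 1.493 × 9.81 = 14.64633 kN/m³.
The plate makes 25° with the vertical, i.e. θ = 90° − 25° = 65° to the horizontal. Measuring y along the incline from the free-surface line, vertical depth h = y·sinθ with sinθ = 0.906308.
The centroid is at the centre, 0.2875 m below the top of the plate, so y_c = 1.7 + 0.2875 = 1.9875 m and h_c = 1.9875 × 0.906308 = 1.80129 m.
A = π(0.2875)² = 0.259672 m².
Resultant F = γ·h_c·A = 14.64633 × 1.80129 × 0.259672 = 6.85074 kN.
I_c = πr⁴/4 = π × 0.2875⁴/4 = 0.00536588 m⁴.
Centre of pressure: y_p = y_c + I_c/(y_c·A) = 1.9875 + 0.00536588/(1.9875 × 0.259672) = 1.9875 + 0.010397 = 1.9979 m along the plane.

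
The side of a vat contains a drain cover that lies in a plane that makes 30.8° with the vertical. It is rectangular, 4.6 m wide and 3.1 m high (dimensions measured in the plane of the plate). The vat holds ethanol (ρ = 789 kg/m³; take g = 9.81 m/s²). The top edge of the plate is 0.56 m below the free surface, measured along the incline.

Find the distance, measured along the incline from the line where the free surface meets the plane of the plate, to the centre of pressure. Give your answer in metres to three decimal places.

y_p = 2.490 m

γ = ρg = 789 × 9.81 / 1000 = 7.74009 kN/m³.
The plate makes 30.8° with the vertical, i.e. θ = 90° − 30.8° = 59.2° to the horizontal. Measuring y along the incline from the free-surface line, vertical depth h = y·sinθ with sinθ = 0.858960.
The centroid lies 3.1/2 = 1.55 m below the top edge, so y_c = 0.56 + 1.55 = 2.11 m and h_c = 2.11 × 0.858960 = 1.81241 m.
A = 4.6 × 3.1 = 14.26 m².
Resultant F = γ·h_c·A = 7.74009 × 1.81241 × 14.26 = 200.042 kN.
I_c = b·h³/12 = 4.6 × 3.1³/12 = 11.4199 m⁴.
Centre of pressure: y_p = y_c + I_c/(y_c·A) = 2.11 + 11.4199/(2.11 × 14.26) = 2.11 + 0.379542 = 2.48954 m along the plane.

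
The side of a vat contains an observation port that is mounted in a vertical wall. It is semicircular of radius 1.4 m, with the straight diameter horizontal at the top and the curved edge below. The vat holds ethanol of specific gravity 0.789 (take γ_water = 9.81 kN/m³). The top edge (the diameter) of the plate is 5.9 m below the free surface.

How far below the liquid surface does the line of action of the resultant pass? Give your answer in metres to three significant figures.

h_p = 6.52 m

γ = 0.789 × 9.81 = 7.74009 kN/m³.
The centroid of a semicircle lies 4r/(3π) = 0.594178 m from the diameter, here below the top edge, so the centroid depth is h_c = 5.9 + 0.594178 = 6.49418 m.
A = πr²/2 = π × 1.4²/2 = 3.07876 m².
Resultant F = γ·h_c·A = 7.74009 × 6.49418 × 3.07876 = 154.756 kN.
I_c = (π/8 − 8/(9π))·r⁴ = 0.109757 × 1.4⁴ = 0.421642 m⁴.
Centre of pressure: y_p = y_c + I_c/(y_c·A) = 6.49418 + 0.421642/(6.49418 × 3.07876) = 6.49418 + 0.0210884 = 6.51527 m along the plane.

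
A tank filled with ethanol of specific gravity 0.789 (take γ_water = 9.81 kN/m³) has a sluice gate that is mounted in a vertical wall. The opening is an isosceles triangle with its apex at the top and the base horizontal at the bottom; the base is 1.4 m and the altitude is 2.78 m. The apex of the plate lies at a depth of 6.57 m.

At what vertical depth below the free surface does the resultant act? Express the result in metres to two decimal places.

h_p = 8.47 m

γ = 0.789 × 9.81 = 7.74009 kN/m³.
With the apex up, the centroid sits 2h/3 = 2 × 2.78/3 = 1.85333 m below the apex, so the centroid depth is h_c = 6.57 + 1.85333 = 8.42333 m.
A = ½ × 1.4 × 2.78 = 1.946 m².
Resultant F = γ·h_c·A = 7.74009 × 8.42333 × 1.946 = 126.874 kN.
I_c = b·h³/36 = 1.4 × 2.78³/36 = 0.835526 m⁴.
Centre of pressure: y_p = y_c + I_c/(y_c·A) = 8.42333 + 0.835526/(8.42333 × 1.946) = 8.42333 + 0.0509722 = 8.4743 m along the plane.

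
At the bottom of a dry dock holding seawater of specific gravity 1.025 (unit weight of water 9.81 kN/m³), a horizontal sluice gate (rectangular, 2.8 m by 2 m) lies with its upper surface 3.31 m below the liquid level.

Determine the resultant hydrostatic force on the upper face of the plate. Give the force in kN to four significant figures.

γ = 1.025 × 9.81 = 10.05525 kN/m³.
The plate is horizontal, so pressure is uniform at p = γ·h = 10.05525 × 3.31 = 33.2829 kN/m².
A = 2.8 × 2 = 5.6 m².
F = p·A = 33.2829 × 5.6 = 186.384 kN.

F ≈ 186.4 kN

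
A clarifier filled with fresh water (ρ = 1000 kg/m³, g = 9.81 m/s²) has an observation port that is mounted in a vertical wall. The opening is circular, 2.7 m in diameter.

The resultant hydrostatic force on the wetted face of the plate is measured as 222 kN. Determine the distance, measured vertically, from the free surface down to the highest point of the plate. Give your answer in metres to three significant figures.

d_top ≈ 2.60 m

γ = ρg = 1000 × 9.81 = 9810 N/m³ = 9.81 kN/m³.
A = π(1.35)² = 5.72555 m².
From F = γ·h_c·A, the centroid depth is h_c = 222/(9.81 × 5.72555) = 3.95245 m.
The centroid is at the centre, 1.35 m below the top of the plate, so the highest point sits at h_top = 3.95245 − 1.35 = 2.60245 m below the surface.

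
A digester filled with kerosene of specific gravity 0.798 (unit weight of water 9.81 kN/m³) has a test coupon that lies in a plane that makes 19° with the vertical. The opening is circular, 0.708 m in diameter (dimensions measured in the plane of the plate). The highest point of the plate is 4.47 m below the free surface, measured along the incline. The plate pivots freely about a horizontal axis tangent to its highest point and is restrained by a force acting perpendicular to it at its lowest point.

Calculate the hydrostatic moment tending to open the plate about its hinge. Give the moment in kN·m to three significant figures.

γ = 0.798 × 9.81 = 7.82838 kN/m³.
The plate makes 19° with the vertical, i.e. θ = 90° − 19° = 71° to the horizontal. Measuring y along the incline from the free-surface line, vertical depth h = y·sinθ with sinθ = 0.945519.
The centroid is at the centre, 0.354 m below the top of the plate, so y_c = 4.47 + 0.354 = 4.824 m and h_c = 4.824 × 0.945519 = 4.56118 m.
A = π(0.354)² = 0.393692 m².
Resultant F = γ·h_c·A = 7.82838 × 4.56118 × 0.393692 = 14.0574 kN.
I_c = πr⁴/4 = π × 0.354⁴/4 = 0.012334 m⁴.
Centre of pressure: y_p = y_c + I_c/(y_c·A) = 4.824 + 0.012334/(4.824 × 0.393692) = 4.824 + 0.00649442 = 4.83049 m along the plane.
The resultant acts 0.354 + 0.00649442 = 0.360494 m (along the plate) below the hinge at the top edge, so the moment about the hinge is M = F × 0.360494 = 14.0574 × 0.360494 = 5.06761 kN·m.

M ≈ 5.07 kN·m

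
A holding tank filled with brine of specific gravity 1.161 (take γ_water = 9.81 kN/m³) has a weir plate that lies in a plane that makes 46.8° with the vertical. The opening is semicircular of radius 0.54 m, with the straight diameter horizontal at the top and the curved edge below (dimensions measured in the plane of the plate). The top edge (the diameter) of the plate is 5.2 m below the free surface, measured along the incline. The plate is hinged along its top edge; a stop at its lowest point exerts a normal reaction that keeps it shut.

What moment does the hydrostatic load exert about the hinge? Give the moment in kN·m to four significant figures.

M ≈ 4.516 kN·m

γ = 1.161 × 9.81 = 11.38941 kN/m³.
The plate makes 46.8° with the vertical, i.e. θ = 90° − 46.8° = 43.2° to the horizontal. Measuring y along the incline from the free-surface line, vertical depth h = y·sinθ with sinθ = 0.684547.
The centroid of a semicircle lies 4r/(3π) = 0.229183 m from the diameter, here below the top edge, so y_c = 5.2 + 0.229183 = 5.42918 m and h_c = 5.42918 × 0.684547 = 3.71653 m.
A = πr²/2 = π × 0.54²/2 = 0.458044 m².
Resultant F = γ·h_c·A = 11.38941 × 3.71653 × 0.458044 = 19.3886 kN.
I_c = (π/8 − 8/(9π))·r⁴ = 0.109757 × 0.54⁴ = 0.0093327 m⁴.
Centre of pressure: y_p = y_c + I_c/(y_c·A) = 5.42918 + 0.0093327/(5.42918 × 0.458044) = 5.42918 + 0.00375289 = 5.43293 m along the plane.
The resultant acts 0.229183 + 0.00375289 = 0.232936 m (along the plate) below the hinge at the top edge, so the moment about the hinge is M = F × 0.232936 = 19.3886 × 0.232936 = 4.5163 kN·m.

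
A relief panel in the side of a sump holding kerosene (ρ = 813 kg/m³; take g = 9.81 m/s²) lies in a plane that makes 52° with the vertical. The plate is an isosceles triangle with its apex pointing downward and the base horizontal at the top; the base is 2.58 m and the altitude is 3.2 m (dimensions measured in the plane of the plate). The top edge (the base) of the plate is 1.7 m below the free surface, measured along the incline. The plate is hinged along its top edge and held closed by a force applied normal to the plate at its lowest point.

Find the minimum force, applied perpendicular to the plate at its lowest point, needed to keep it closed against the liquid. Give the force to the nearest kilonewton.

γ = ρg = 813 × 9.81 / 1000 = 7.97553 kN/m³.
The plate makes 52° with the vertical, i.e. θ = 90° − 52° = 38° to the horizontal. Measuring y along the incline from the free-surface line, vertical depth h = y·sinθ with sinθ = 0.615661.
With the apex down, the centroid sits h/3 = 3.2/3 = 1.06667 m below the base (the top edge), so y_c = 1.7 + 1.06667 = 2.76667 m and h_c = 2.76667 × 0.615661 = 1.70333 m.
A = ½ × 2.58 × 3.2 = 4.128 m².
Resultant F = γ·h_c·A = 7.97553 × 1.70333 × 4.128 = 56.0787 kN.
I_c = b·h³/36 = 2.58 × 3.2³/36 = 2.34837 m⁴.
Centre of pressure: y_p = y_c + I_c/(y_c·A) = 2.76667 + 2.34837/(2.76667 × 4.128) = 2.76667 + 0.205622 = 2.97229 m along the plane.
The resultant acts 1.06667 + 0.205622 = 1.27229 m (along the plate) below the hinge at the top edge, so the moment about the hinge is M = F × 1.27229 = 56.0787 × 1.27229 = 71.3484 kN·m.
A normal force at the bottom, 3.2 m from the hinge, must supply this moment: P = 71.3484/3.2 = 22.2964 kN.

P ≈ 22 kN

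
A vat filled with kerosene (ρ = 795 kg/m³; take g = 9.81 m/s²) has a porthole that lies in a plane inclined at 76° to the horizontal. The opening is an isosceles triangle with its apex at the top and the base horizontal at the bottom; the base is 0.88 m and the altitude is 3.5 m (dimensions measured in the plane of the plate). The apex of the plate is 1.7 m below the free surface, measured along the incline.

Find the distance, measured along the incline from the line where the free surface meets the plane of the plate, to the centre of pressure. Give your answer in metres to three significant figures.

γ = ρg = 795 × 9.81 / 1000 = 7.79895 kN/m³.
Let θ = 76° be the plate's angle to the horizontal; measure y along the incline from where the plane meets the free surface. Vertical depth h = y·sinθ with sinθ = 0.970296.
With the apex up, the centroid sits 2h/3 = 2 × 3.5/3 = 2.33333 m below the apex, so y_c = 1.7 + 2.33333 = 4.03333 m and h_c = 4.03333 × 0.970296 = 3.91352 m.
A = ½ × 0.88 × 3.5 = 1.54 m².
Resultant F = γ·h_c·A = 7.79895 × 3.91352 × 1.54 = 47.0029 kN.
I_c = b·h³/36 = 0.88 × 3.5³/36 = 1.04806 m⁴.
Centre of pressure: y_p = y_c + I_c/(y_c·A) = 4.03333 + 1.04806/(4.03333 × 1.54) = 4.03333 + 0.168734 = 4.20206 m along the plane.

y_p = 4.20 m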